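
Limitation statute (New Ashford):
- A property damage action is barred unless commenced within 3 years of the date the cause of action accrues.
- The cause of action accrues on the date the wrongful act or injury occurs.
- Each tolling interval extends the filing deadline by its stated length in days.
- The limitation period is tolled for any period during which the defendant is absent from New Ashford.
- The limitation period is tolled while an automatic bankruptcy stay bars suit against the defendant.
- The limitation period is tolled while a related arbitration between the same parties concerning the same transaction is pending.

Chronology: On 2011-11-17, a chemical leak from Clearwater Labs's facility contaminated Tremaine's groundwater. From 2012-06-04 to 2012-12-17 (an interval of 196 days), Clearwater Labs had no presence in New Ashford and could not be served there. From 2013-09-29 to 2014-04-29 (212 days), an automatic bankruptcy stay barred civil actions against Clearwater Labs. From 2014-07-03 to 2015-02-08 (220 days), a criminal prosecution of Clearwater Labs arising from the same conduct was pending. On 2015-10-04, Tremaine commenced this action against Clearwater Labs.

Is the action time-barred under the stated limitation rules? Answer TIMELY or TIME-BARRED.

The claim accrued on 2011-11-17, when the wrongful act occurred.
Adding the 3 years base period to 2011-11-17 gives a deadline of 2014-11-17, before any tolling.
Because the defendant's absence from the jurisdiction ran from 2012-06-04 to 2012-12-17, the deadline is extended by 196 days to 2015-06-01.
The automatic bankruptcy stay from 2013-09-29 to 2014-04-29 tolled the period for 212 days, extending the deadline to 2015-12-30.
No stated provision tolls the period for a criminal prosecution, so the interval from 2014-07-03 to 2015-02-08 has no effect on the deadline.
Tremaine filed on 2015-10-04, before the 2015-12-30 deadline, so the action is timely.

TIMELY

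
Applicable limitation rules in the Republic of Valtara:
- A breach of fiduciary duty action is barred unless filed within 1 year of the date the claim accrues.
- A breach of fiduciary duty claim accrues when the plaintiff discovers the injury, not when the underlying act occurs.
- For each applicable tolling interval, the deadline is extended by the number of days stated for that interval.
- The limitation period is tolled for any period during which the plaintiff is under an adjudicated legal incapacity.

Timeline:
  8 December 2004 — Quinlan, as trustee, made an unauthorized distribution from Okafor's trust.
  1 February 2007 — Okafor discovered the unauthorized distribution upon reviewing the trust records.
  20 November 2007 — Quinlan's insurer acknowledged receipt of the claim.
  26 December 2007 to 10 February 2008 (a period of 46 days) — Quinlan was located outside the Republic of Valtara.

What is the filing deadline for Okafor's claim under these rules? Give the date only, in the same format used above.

The claim did not accrue until Okafor discovered the injury on 1 February 2007; the 8 December 2004 act date does not start the clock under the stated rule.
Adding the 1 year base period to 1 February 2007 gives a deadline of 1 February 2008, before any tolling.
No stated provision tolls the period for the defendant's absence, so the interval from 26 December 2007 to 10 February 2008 has no effect on the deadline.
None of the other events listed affects the running of the period under the stated rules.

1 February 2008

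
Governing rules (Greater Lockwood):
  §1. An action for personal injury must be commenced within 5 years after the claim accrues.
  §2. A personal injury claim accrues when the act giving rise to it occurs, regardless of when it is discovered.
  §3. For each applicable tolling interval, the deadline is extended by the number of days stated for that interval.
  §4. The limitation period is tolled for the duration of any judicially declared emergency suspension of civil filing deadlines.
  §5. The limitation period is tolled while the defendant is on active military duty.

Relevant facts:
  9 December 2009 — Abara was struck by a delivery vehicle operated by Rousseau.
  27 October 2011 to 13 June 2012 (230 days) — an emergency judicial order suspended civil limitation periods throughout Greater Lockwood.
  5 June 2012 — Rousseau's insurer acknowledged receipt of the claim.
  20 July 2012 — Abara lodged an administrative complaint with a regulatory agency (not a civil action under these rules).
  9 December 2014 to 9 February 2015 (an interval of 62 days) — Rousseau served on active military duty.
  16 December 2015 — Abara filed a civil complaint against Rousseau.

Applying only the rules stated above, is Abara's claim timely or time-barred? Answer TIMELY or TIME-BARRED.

The claim accrued on 9 December 2009, the date of the act.
The untolled deadline — 5 years after 9 December 2009 — is 9 December 2014.
The emergency suspension of filing deadlines from 27 October 2011 to 13 June 2012 tolled the period for 230 days, extending the deadline to 27 July 2015.
Because the defendant's active military service ran from 9 December 2014 to 9 February 2015, the deadline is extended by 62 days to 27 September 2015.
None of the other events listed affects the running of the period under the stated rules.
Filing on 16 December 2015 missed the 27 September 2015 deadline — the action is time-barred.

TIME-BARRED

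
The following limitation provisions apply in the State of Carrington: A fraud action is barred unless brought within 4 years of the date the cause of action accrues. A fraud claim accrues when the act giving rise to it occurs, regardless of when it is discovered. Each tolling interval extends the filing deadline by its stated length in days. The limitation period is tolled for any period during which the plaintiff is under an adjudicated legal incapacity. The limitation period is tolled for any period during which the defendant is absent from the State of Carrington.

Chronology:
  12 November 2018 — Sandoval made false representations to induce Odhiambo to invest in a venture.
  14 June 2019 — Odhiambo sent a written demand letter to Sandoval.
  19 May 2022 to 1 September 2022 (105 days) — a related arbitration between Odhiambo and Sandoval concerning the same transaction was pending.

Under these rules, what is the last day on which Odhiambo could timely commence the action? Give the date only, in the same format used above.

12 November 2022

The claim accrued on 12 November 2018, when the wrongful act occurred.
4 years from 12 November 2018 is 12 November 2022.
No stated provision tolls the period for a pending arbitration, so the interval from 19 May 2022 to 1 September 2022 has no effect on the deadline.
The other events in the timeline have no effect on the limitation period under the stated rules.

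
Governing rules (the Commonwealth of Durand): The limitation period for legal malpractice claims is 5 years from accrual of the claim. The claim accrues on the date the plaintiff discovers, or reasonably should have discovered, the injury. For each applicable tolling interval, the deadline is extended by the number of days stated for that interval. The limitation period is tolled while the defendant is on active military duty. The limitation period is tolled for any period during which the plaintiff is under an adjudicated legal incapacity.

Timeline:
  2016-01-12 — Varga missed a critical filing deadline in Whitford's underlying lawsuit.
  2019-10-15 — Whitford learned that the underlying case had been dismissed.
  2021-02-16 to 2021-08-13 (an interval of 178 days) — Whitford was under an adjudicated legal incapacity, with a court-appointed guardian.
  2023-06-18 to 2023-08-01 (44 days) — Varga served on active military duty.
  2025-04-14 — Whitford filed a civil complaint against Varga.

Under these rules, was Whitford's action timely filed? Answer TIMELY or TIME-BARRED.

TIMELY

The claim did not accrue until Whitford discovered the injury on 2019-10-15; the 2016-01-12 act date does not start the clock under the stated rule.
5 years from 2019-10-15 is 2024-10-15.
The plaintiff's legal incapacity from 2021-02-16 to 2021-08-13 tolled the period for 178 days, extending the deadline to 2025-04-11.
The period was tolled for 44 days by the defendant's active military service (2023-06-18 to 2023-08-01), pushing the deadline to 2025-05-25.
Filing on 2025-04-14 beat the 2025-05-25 deadline — the action is timely.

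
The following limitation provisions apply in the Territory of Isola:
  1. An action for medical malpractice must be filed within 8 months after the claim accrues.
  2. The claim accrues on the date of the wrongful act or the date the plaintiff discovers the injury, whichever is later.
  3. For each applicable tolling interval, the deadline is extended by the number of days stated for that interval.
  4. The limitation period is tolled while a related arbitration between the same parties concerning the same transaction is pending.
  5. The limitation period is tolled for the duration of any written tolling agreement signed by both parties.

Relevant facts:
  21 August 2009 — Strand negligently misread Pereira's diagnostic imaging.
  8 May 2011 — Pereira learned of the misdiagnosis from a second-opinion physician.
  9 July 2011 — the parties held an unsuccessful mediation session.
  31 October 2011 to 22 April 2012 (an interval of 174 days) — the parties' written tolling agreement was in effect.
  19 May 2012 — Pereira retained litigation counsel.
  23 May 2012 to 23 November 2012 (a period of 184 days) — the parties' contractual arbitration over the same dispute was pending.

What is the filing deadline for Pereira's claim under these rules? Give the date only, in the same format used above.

31 December 2012

Because discovery on 8 May 2011 post-dates the 21 August 2009 act, accrual under the later-of rule falls on 8 May 2011.
Adding the 8 months base period to 8 May 2011 gives a deadline of 8 January 2012, before any tolling.
The written tolling agreement from 31 October 2011 to 22 April 2012 tolled the period for 174 days, extending the deadline to 30 June 2012.
The period was tolled for 184 days by the pending related arbitration (23 May 2012 to 23 November 2012), pushing the deadline to 31 December 2012.
The other events in the timeline have no effect on the limitation period under the stated rules.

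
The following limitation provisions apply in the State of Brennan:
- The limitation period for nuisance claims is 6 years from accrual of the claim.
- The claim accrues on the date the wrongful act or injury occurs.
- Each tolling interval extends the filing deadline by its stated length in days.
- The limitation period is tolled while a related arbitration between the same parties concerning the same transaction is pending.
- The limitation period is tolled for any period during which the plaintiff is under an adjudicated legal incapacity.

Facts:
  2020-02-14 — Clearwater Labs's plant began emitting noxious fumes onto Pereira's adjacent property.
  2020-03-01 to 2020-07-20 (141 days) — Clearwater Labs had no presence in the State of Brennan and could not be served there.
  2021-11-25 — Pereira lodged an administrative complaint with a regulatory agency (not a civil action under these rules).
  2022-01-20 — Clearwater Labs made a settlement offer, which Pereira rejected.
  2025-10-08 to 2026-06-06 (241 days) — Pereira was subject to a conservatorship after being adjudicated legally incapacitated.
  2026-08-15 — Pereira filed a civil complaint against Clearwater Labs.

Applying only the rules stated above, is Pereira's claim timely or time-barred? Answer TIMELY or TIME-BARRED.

The claim accrued on 2020-02-14, the date of the act.
6 years from 2020-02-14 is 2026-02-14.
The plaintiff's legal incapacity from 2025-10-08 to 2026-06-06 tolled the period for 241 days, extending the deadline to 2026-10-13.
Although the defendant's absence ran from 2020-03-01 to 2020-07-20, the stated rules do not make that a tolling event, so it is disregarded.
Nothing else in the chronology tolls or restarts the period.
Filing on 2026-08-15 beat the 2026-10-13 deadline — the action is timely.

TIMELY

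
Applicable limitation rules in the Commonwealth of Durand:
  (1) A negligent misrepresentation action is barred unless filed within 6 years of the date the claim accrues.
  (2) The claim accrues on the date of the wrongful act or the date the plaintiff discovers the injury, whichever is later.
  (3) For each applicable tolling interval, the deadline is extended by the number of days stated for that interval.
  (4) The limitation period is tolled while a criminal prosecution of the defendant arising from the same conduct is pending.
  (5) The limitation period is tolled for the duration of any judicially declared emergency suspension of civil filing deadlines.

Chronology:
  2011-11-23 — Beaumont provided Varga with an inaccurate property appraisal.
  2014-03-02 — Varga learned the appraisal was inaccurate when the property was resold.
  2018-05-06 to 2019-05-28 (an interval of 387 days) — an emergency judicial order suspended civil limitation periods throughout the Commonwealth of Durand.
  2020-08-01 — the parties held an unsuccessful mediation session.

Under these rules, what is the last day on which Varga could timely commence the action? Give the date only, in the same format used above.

2021-03-24

Because discovery on 2014-03-02 post-dates the 2011-11-23 act, accrual under the later-of rule falls on 2014-03-02.
The untolled deadline — 6 years after 2014-03-02 — is 2020-03-02.
The emergency suspension of filing deadlines from 2018-05-06 to 2019-05-28 tolled the period for 387 days, extending the deadline to 2021-03-24.
The other events in the timeline have no effect on the limitation period under the stated rules.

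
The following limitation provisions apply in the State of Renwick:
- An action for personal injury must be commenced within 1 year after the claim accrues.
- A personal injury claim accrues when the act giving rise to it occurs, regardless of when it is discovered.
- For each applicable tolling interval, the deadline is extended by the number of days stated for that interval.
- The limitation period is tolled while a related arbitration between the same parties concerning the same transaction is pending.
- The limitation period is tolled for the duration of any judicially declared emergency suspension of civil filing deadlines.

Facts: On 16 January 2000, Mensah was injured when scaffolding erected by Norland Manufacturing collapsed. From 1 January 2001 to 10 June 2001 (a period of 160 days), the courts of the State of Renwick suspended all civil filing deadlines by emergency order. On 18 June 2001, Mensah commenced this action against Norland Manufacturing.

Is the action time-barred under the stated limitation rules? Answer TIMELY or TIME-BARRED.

The limitation period began to run on 16 January 2000.
1 year from 16 January 2000 is 16 January 2001.
The period was tolled for 160 days by the emergency suspension of filing deadlines (1 January 2001 to 10 June 2001), pushing the deadline to 25 June 2001.
Filing on 18 June 2001 beat the 25 June 2001 deadline — the action is timely.

TIMELY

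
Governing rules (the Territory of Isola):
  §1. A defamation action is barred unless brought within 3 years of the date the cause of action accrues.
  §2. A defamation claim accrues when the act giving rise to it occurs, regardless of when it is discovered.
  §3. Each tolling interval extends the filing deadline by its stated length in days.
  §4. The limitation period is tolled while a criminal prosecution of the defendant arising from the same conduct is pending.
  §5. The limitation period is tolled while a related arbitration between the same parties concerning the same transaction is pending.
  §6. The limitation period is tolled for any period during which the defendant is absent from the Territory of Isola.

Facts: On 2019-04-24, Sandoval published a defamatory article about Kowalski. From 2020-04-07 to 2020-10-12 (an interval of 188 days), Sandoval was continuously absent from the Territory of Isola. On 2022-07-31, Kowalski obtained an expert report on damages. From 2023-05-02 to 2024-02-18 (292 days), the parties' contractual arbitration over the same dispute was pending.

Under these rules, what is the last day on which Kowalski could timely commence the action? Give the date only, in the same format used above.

The limitation period began to run on 2019-04-24.
Adding the 3 years base period to 2019-04-24 gives a deadline of 2022-04-24, before any tolling.
The period was tolled for 188 days by the defendant's absence from the jurisdiction (2020-04-07 to 2020-10-12), pushing the deadline to 2022-10-29.
The pending related arbitration starting 2023-05-02 came too late — the period had run on 2022-10-29 — and so does not extend the deadline.
None of the other events listed affects the running of the period under the stated rules.

2022-10-29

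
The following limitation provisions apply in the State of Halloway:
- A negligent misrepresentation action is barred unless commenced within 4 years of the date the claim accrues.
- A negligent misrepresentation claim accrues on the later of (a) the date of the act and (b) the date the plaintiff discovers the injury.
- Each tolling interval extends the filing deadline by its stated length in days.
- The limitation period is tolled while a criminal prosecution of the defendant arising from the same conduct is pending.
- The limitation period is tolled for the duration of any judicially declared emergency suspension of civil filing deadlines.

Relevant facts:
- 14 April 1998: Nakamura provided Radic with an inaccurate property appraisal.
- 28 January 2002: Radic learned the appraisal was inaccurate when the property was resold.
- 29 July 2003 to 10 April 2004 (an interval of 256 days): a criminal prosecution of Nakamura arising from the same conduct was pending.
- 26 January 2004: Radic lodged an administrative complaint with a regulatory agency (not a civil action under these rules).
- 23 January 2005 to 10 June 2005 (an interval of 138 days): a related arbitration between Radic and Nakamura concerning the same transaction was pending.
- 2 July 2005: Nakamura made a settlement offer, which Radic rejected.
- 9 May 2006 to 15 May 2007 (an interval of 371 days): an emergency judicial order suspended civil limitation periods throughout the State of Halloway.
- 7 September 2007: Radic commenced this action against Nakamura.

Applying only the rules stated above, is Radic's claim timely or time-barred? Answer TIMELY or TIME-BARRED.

TIMELY

Because discovery on 28 January 2002 post-dates the 14 April 1998 act, accrual under the later-of rule falls on 28 January 2002.
The untolled deadline — 4 years after 28 January 2002 — is 28 January 2006.
The pending criminal prosecution from 29 July 2003 to 10 April 2004 tolled the period for 256 days, extending the deadline to 11 October 2006.
The emergency suspension of filing deadlines from 9 May 2006 to 15 May 2007 tolled the period for 371 days, extending the deadline to 17 October 2007.
The pending related arbitration from 23 January 2005 to 10 June 2005 does not toll the period, because no stated rule makes a pending arbitration a tolling event.
The other events in the timeline have no effect on the limitation period under the stated rules.
The 7 September 2007 filing precedes the 17 October 2007 deadline; the claim is timely.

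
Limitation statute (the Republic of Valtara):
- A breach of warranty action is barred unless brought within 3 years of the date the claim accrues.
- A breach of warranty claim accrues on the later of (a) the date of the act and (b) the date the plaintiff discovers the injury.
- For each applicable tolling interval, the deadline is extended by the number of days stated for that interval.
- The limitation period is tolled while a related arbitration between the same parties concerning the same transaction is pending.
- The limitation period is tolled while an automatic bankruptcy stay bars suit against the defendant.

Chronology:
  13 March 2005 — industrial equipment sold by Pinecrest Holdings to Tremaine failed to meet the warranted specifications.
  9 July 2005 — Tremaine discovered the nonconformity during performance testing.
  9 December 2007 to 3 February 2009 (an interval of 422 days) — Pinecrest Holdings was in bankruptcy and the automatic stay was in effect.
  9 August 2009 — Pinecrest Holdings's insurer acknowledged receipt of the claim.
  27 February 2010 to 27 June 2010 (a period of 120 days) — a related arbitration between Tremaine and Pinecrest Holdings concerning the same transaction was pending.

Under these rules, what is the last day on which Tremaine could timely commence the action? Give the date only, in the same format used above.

The claim accrued on 9 July 2005 — the later of the 13 March 2005 act and the 9 July 2005 discovery.
3 years from 9 July 2005 is 9 July 2008.
The period was tolled for 422 days by the automatic bankruptcy stay (9 December 2007 to 3 February 2009), pushing the deadline to 4 September 2009.
The pending related arbitration starting 27 February 2010 came too late — the period had run on 4 September 2009 — and so does not extend the deadline.
None of the other events listed affects the running of the period under the stated rules.

4 September 2009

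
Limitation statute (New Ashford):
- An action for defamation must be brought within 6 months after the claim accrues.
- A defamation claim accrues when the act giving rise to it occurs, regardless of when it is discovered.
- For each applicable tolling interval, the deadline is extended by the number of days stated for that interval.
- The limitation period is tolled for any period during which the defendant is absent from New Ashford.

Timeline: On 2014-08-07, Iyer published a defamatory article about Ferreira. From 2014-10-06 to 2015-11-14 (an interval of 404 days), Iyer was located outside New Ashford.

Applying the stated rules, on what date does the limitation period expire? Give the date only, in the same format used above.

The claim accrued on 2014-08-07, the date of the act.
Adding the 6 months base period to 2014-08-07 gives a deadline of 2015-02-07, before any tolling.
The period was tolled for 404 days by the defendant's absence from the jurisdiction (2014-10-06 to 2015-11-14), pushing the deadline to 2016-03-17.

2016-03-17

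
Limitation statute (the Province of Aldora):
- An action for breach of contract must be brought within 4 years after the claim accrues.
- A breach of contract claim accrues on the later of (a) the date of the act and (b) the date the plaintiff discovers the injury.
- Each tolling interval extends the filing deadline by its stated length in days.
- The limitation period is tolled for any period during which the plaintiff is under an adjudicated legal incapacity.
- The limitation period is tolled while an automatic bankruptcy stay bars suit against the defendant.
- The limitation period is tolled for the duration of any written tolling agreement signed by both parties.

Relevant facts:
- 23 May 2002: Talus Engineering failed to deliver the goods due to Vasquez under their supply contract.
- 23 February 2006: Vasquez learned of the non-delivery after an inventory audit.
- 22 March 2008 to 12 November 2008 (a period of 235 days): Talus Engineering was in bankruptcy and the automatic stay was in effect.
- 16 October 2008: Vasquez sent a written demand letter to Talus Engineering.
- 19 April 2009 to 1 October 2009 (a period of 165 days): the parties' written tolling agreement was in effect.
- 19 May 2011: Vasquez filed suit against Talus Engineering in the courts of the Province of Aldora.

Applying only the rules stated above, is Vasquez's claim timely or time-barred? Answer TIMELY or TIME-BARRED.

Because discovery on 23 February 2006 post-dates the 23 May 2002 act, accrual under the later-of rule falls on 23 February 2006.
The untolled deadline — 4 years after 23 February 2006 — is 23 February 2010.
The period was tolled for 235 days by the automatic bankruptcy stay (22 March 2008 to 12 November 2008), pushing the deadline to 16 October 2010.
Because the written tolling agreement ran from 19 April 2009 to 1 October 2009, the deadline is extended by 165 days to 30 March 2011.
Nothing else in the chronology tolls or restarts the period.
The 19 May 2011 filing falls after the 30 March 2011 deadline; the claim is time-barred.

TIME-BARRED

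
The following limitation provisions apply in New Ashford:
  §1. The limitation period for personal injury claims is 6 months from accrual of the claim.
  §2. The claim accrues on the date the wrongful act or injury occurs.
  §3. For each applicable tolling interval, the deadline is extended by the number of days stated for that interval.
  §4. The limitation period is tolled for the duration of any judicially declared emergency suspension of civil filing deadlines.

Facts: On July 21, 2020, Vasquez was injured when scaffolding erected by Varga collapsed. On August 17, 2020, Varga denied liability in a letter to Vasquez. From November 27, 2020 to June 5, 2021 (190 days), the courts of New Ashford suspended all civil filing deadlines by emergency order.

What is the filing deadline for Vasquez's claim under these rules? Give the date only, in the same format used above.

July 30, 2021

The claim accrued on July 21, 2020, when the wrongful act occurred.
Adding the 6 months base period to July 21, 2020 gives a deadline of January 21, 2021, before any tolling.
Because the emergency suspension of filing deadlines ran from November 27, 2020 to June 5, 2021, the deadline is extended by 190 days to July 30, 2021.
Nothing else in the chronology tolls or restarts the period.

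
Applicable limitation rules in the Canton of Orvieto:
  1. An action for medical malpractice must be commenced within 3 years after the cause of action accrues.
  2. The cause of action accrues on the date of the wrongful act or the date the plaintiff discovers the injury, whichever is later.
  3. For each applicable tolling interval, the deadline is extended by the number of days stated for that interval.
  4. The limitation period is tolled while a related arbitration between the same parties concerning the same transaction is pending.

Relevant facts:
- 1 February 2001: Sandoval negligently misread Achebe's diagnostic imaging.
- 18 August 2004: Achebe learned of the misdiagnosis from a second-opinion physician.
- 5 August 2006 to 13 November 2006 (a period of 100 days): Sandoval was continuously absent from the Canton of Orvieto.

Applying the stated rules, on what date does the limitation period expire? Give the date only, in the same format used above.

Taking the later of the act (1 February 2001) and discovery (18 August 2004), the claim accrued on 18 August 2004.
Adding the 3 years base period to 18 August 2004 gives a deadline of 18 August 2007, before any tolling.
The defendant's absence from the jurisdiction from 5 August 2006 to 13 November 2006 does not toll the period, because no stated rule makes the defendant's absence a tolling event.

18 August 2007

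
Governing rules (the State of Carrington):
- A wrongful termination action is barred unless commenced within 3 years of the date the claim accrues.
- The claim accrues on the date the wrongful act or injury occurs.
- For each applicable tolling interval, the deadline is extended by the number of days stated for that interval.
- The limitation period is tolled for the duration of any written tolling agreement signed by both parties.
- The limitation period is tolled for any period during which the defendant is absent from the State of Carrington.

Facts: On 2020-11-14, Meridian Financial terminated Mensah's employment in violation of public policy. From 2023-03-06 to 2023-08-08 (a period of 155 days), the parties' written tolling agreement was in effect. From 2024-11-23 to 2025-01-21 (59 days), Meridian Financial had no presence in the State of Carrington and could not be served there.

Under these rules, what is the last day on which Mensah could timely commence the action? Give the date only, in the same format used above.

The claim accrued on 2020-11-14, the date of the act.
3 years from 2020-11-14 is 2023-11-14.
Because the written tolling agreement ran from 2023-03-06 to 2023-08-08, the deadline is extended by 155 days to 2024-04-17.
The defendant's absence from the jurisdiction from 2024-11-23 to 2025-01-21 began after the period had already run on 2024-04-17, so it has no tolling effect.

2024-04-17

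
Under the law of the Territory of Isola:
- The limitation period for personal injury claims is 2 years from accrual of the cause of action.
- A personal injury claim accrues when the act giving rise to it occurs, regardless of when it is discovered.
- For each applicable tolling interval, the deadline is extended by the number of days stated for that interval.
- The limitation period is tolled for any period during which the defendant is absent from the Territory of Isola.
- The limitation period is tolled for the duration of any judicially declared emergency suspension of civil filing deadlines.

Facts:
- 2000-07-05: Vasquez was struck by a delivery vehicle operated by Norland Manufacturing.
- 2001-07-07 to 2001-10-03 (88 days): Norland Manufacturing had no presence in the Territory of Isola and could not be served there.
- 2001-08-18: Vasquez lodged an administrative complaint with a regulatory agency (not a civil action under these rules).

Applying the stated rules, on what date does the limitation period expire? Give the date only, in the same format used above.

The limitation period began to run on 2000-07-05.
2 years from 2000-07-05 is 2002-07-05.
Because the defendant's absence from the jurisdiction ran from 2001-07-07 to 2001-10-03, the deadline is extended by 88 days to 2002-10-01.
None of the other events listed affects the running of the period under the stated rules.

2002-10-01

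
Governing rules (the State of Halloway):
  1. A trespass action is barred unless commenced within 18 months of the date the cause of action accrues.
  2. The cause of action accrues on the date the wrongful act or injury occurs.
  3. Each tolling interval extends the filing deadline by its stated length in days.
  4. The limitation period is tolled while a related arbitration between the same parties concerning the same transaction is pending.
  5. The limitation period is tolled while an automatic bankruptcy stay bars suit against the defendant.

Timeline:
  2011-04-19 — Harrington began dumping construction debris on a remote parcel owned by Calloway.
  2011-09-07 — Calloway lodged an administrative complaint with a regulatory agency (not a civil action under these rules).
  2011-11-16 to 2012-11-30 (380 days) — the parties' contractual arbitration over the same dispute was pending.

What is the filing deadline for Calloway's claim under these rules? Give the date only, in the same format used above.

2013-11-03

The claim accrued on 2011-04-19, when the wrongful act occurred.
The untolled deadline — 18 months after 2011-04-19 — is 2012-10-19.
Because the pending related arbitration ran from 2011-11-16 to 2012-11-30, the deadline is extended by 380 days to 2013-11-03.
None of the other events listed affects the running of the period under the stated rules.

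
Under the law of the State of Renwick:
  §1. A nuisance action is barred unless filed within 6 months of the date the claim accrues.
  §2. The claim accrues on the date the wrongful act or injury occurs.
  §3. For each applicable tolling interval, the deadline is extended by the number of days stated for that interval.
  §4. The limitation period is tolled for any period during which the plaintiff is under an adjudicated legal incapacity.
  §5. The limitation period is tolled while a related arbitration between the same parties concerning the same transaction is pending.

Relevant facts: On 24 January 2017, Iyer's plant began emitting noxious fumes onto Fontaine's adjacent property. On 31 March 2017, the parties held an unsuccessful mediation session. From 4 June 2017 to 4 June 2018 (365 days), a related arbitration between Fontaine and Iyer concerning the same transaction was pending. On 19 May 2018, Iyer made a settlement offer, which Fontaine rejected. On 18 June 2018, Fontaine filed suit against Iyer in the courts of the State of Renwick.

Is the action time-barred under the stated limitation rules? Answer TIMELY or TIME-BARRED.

The claim accrued on 24 January 2017, the date of the act.
Adding the 6 months base period to 24 January 2017 gives a deadline of 24 July 2017, before any tolling.
Because the pending related arbitration ran from 4 June 2017 to 4 June 2018, the deadline is extended by 365 days to 24 July 2018.
The other events in the timeline have no effect on the limitation period under the stated rules.
The 18 June 2018 filing precedes the 24 July 2018 deadline; the claim is timely.

TIMELY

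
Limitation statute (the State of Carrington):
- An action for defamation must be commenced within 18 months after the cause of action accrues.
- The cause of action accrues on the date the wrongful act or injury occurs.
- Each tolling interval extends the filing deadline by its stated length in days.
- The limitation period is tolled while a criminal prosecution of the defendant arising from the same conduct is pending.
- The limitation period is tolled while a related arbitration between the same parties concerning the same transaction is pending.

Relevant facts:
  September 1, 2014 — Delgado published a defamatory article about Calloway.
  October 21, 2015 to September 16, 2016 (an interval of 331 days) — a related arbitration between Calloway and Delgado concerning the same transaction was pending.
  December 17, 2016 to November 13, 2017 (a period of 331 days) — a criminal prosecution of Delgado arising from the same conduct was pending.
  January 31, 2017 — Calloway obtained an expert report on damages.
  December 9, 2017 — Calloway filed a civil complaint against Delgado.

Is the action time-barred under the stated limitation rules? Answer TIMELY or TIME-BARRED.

The limitation period began to run on September 1, 2014.
Adding the 18 months base period to September 1, 2014 gives a deadline of March 1, 2016, before any tolling.
Because the pending related arbitration ran from October 21, 2015 to September 16, 2016, the deadline is extended by 331 days to January 26, 2017.
The period was tolled for 331 days by the pending criminal prosecution (December 17, 2016 to November 13, 2017), pushing the deadline to December 23, 2017.
Nothing else in the chronology tolls or restarts the period.
Filing on December 9, 2017 beat the December 23, 2017 deadline — the action is timely.

TIMELY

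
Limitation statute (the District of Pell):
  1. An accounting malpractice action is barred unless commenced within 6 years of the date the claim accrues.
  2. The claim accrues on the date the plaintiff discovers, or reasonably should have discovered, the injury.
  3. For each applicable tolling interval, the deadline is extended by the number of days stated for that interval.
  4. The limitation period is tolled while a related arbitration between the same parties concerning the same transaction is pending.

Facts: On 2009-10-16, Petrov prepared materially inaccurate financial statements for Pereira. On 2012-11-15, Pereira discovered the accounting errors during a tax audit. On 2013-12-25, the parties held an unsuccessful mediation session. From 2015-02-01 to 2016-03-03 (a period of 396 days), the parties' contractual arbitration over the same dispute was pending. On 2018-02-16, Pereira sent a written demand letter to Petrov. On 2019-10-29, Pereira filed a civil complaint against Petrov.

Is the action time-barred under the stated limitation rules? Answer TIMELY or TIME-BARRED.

TIMELY

Accrual is tied to discovery, so the period began on 2012-11-15 rather than on 2009-10-16 when the act occurred.
6 years from 2012-11-15 is 2018-11-15.
The pending related arbitration from 2015-02-01 to 2016-03-03 tolled the period for 396 days, extending the deadline to 2019-12-16.
None of the other events listed affects the running of the period under the stated rules.
Pereira filed on 2019-10-29, before the 2019-12-16 deadline, so the action is timely.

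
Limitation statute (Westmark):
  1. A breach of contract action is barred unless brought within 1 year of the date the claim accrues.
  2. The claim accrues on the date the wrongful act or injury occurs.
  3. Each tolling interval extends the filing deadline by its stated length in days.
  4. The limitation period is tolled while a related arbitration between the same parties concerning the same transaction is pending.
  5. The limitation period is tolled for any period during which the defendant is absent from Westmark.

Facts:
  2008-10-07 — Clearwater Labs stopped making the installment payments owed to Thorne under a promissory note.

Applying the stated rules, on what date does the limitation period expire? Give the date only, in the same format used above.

The claim accrued on 2008-10-07, the date of the act.
Adding the 1 year base period to 2008-10-07 gives a deadline of 2009-10-07, before any tolling.

2009-10-07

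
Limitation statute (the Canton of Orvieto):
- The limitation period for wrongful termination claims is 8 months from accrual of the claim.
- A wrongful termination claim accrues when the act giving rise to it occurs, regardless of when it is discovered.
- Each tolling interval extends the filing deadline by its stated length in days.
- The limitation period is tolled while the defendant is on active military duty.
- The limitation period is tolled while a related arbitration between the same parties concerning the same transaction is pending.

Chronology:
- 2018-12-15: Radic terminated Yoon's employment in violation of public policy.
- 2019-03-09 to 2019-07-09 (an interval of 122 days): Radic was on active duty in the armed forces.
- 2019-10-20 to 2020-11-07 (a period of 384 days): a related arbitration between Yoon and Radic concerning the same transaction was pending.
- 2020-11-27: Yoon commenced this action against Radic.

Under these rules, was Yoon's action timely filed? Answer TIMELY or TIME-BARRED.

TIMELY

The limitation period began to run on 2018-12-15.
8 months from 2018-12-15 is 2019-08-15.
The period was tolled for 122 days by the defendant's active military service (2019-03-09 to 2019-07-09), pushing the deadline to 2019-12-15.
Because the pending related arbitration ran from 2019-10-20 to 2020-11-07, the deadline is extended by 384 days to 2021-01-02.
Yoon filed on 2020-11-27, before the 2021-01-02 deadline, so the action is timely.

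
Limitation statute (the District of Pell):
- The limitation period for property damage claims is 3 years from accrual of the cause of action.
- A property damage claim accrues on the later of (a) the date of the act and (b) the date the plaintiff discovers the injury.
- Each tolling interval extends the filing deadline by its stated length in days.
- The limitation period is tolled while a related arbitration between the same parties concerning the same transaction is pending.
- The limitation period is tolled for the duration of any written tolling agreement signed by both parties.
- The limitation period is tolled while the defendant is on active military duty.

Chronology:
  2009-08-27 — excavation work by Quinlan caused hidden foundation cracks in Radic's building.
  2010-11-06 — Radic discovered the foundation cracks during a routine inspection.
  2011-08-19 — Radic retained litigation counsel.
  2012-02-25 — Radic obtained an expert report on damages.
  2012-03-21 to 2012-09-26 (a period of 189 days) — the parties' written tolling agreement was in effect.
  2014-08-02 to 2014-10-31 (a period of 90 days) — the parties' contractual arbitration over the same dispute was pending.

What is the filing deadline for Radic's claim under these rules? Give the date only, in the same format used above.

The claim accrued on 2010-11-06 — the later of the 2009-08-27 act and the 2010-11-06 discovery.
3 years from 2010-11-06 is 2013-11-06.
The period was tolled for 189 days by the written tolling agreement (2012-03-21 to 2012-09-26), pushing the deadline to 2014-05-14.
By the time the pending related arbitration began on 2014-08-02, the limitation period had already expired on 2014-05-14; that interval cannot revive it.
Nothing else in the chronology tolls or restarts the period.

2014-05-14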